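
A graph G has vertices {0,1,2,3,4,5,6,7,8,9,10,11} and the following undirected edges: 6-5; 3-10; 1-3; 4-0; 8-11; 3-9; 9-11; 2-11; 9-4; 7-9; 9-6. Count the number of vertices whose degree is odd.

Degrees: 0:1, 1:1, 2:1, 3:3, 4:2, 5:1, 6:2, 7:1, 8:1, 9:5, 10:1, 11:3
Odd-degree vertices: 0, 1, 2, 3, 5, 7, 8, 9, 10, 11.

10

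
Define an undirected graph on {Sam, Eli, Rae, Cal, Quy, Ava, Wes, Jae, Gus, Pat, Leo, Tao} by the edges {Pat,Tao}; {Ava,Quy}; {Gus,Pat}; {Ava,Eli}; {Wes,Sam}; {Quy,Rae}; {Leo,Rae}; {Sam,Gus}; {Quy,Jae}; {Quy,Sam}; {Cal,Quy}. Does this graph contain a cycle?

The graph has 12 vertices, 11 edges, and 1 connected component.
Since 11 = 12 - 1, the graph is a forest and contains no cycle.

No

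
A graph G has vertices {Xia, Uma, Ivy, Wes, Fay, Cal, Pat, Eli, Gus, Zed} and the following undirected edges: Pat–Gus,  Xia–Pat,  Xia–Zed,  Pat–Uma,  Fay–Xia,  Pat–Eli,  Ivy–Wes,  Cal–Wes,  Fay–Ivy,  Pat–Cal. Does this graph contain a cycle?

|V| = 10, |E| = 10, number of components = 1.
Since 10 > 10 - 1, a cycle must exist; for instance Xia-Pat-Cal-Wes-Ivy-Fay-Xia.

Yes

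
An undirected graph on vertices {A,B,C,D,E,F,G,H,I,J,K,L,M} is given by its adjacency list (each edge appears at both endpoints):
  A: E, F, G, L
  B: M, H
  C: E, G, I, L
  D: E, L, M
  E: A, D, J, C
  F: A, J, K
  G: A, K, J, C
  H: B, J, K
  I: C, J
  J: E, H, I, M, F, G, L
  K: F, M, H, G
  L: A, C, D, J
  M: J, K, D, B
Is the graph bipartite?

Color {E, F, G, H, I, L, M} black and {A, B, C, D, J, K} white. No edge joins two same-colored vertices, so the graph is bipartite.

Yes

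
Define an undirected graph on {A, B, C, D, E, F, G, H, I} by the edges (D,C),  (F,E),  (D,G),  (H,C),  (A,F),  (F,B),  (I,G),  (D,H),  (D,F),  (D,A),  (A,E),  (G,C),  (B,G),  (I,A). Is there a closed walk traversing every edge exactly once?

No

Degrees: A:4, B:2, C:3, D:5, E:2, F:4, G:4, H:2, I:2
Vertices with odd degree: C, D. An Eulerian circuit requires all degrees even.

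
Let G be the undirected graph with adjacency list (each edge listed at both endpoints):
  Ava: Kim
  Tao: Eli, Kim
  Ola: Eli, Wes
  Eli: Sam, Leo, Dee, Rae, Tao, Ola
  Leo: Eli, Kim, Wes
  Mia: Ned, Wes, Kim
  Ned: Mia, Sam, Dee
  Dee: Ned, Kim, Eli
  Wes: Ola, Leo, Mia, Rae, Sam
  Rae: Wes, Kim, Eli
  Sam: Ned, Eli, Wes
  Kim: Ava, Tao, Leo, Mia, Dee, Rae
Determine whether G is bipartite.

Yes

Color {Eli, Ned, Wes, Kim} black and {Ava, Tao, Ola, Leo, Mia, Dee, Rae, Sam} white. No edge joins two same-colored vertices, so the graph is bipartite.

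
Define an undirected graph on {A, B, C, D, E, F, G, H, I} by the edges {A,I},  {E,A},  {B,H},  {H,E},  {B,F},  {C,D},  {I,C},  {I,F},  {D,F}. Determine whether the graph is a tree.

No

The graph has 9 vertices and 9 edges.
It is not connected, so it is not a tree.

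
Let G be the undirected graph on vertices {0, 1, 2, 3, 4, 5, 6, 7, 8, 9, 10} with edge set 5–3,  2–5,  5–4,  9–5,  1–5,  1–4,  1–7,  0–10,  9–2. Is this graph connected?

No

Component: {6}
Component: {8}
Component: {0, 10}
Component: {1, 2, 3, 4, 5, 7, 9}
No edge joins these 4 groups, so the graph is disconnected.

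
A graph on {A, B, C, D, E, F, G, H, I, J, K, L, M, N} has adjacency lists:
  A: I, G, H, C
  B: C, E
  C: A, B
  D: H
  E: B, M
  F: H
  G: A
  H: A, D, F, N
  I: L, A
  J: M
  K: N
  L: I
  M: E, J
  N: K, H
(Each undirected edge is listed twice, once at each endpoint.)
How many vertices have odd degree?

Degrees: A:4, B:2, C:2, D:1, E:2, F:1, G:1, H:4, I:2, J:1, K:1, L:1, M:2, N:2
Odd-degree vertices: D, F, G, J, K, L.

6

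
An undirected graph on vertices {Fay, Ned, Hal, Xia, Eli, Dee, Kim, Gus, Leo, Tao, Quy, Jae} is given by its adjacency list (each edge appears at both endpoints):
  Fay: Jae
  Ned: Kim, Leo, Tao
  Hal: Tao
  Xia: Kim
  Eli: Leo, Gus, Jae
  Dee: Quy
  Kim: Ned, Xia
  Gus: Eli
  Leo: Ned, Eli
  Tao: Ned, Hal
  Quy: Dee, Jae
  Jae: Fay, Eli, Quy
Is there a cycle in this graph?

The graph has 12 vertices, 11 edges, and 1 connected component.
A forest on 12 vertices with 1 component has exactly 11 edges, which matches — so no cycle.

No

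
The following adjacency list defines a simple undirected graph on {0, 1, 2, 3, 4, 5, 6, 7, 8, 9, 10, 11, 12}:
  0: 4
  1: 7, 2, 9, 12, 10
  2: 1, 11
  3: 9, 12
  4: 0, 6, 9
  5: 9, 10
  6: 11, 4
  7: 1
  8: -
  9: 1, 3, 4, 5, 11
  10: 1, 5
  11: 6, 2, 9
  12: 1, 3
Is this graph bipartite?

Yes

A valid 2-coloring puts {1, 3, 4, 5, 8, 11} on one side and {0, 2, 6, 7, 9, 10, 12} on the other; every edge crosses between the two sides.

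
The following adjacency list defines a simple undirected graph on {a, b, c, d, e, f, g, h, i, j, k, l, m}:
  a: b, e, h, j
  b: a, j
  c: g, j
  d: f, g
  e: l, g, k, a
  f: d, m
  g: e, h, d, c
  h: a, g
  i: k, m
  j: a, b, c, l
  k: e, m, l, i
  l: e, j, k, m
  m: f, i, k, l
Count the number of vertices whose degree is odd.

Degrees: a:4, b:2, c:2, d:2, e:4, f:2, g:4, h:2, i:2, j:4, k:4, l:4, m:4
Odd-degree vertices: none.

0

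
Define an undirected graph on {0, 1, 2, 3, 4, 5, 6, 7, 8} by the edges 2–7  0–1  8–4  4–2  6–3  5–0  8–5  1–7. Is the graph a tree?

The graph has 9 vertices and 8 edges.
It splits into 2 components, so it cannot be a tree.

No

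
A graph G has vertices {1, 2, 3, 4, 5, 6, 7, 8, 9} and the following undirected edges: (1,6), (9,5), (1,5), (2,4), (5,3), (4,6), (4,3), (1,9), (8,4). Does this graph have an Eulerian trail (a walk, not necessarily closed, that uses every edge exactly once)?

Degrees: 1:3, 2:1, 3:2, 4:4, 5:3, 6:2, 7:0, 8:1, 9:2
Odd-degree vertices: 1, 2, 5, 8 (4 total).
With 4 odd-degree vertices (more than two), no single trail can use every edge.

No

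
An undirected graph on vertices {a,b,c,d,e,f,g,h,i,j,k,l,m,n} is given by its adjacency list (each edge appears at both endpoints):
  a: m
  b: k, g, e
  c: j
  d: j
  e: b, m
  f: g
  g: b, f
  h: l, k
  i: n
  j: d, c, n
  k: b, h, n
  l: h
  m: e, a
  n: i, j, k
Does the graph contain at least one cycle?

No

|V| = 14, |E| = 13, number of components = 1.
Since 13 = 14 - 1, the graph is a forest and contains no cycle.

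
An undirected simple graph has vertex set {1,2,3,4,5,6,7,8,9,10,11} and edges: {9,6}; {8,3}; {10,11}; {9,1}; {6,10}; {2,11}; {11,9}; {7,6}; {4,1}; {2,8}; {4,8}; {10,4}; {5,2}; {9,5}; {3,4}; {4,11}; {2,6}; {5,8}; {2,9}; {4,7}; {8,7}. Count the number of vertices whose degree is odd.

6

Degrees: 1:2, 2:5, 3:2, 4:6, 5:3, 6:4, 7:3, 8:5, 9:5, 10:3, 11:4
Odd-degree vertices: 2, 5, 7, 8, 9, 10.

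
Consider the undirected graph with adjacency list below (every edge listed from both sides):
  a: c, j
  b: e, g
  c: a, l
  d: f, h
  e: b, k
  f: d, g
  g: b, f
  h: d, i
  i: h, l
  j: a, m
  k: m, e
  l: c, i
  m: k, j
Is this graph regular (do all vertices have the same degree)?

Yes

Degrees: a:2, b:2, c:2, d:2, e:2, f:2, g:2, h:2, i:2, j:2, k:2, l:2, m:2
Every vertex has degree 2, so the graph is 2-regular.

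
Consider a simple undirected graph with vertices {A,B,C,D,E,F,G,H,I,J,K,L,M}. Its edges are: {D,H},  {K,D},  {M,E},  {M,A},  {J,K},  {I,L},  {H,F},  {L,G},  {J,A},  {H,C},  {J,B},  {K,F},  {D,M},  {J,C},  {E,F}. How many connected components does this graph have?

2

Component: {G, I, L}
Component: {A, B, C, D, E, F, H, J, K, M}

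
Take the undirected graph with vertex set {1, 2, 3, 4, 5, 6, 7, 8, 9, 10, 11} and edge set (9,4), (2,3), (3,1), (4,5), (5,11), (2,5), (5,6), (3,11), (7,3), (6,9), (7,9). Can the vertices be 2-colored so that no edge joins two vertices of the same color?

Yes

A valid 2-coloring puts {3, 5, 8, 9, 10} on one side and {1, 2, 4, 6, 7, 11} on the other; every edge crosses between the two sides.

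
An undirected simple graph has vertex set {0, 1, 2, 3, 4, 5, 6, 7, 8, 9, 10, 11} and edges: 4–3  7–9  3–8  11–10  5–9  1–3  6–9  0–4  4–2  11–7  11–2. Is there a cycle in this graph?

No

The graph has 12 vertices, 11 edges, and 1 connected component.
Since 11 = 12 - 1, the graph is a forest and contains no cycle.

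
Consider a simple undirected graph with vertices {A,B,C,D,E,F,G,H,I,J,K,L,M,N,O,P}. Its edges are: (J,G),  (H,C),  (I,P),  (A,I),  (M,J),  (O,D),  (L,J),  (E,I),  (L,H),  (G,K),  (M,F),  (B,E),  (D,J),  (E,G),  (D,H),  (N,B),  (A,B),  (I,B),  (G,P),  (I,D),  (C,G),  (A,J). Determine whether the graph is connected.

Yes

Starting from A and exploring outward reaches every vertex (A, I, J, B, D, P, E, M, L, G, N, H, O, F, K, C); the graph is connected.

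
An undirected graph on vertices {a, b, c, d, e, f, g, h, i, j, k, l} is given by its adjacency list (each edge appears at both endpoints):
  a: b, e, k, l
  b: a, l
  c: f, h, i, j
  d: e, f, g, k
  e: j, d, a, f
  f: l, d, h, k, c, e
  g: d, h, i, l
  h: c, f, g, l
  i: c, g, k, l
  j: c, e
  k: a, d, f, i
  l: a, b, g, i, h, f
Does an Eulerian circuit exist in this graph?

Yes

Degrees: a:4, b:2, c:4, d:4, e:4, f:6, g:4, h:4, i:4, j:2, k:4, l:6
Every vertex has even degree and the edges form a single connected piece, so an Eulerian circuit exists.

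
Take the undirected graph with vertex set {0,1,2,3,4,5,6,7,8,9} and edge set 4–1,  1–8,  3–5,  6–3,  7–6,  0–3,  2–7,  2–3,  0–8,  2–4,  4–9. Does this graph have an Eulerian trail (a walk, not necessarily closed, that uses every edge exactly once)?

Degrees: 0:2, 1:2, 2:3, 3:4, 4:3, 5:1, 6:2, 7:2, 8:2, 9:1
Odd-degree vertices: 2, 4, 5, 9 (4 total).
An Eulerian trail requires 0 or 2 odd-degree vertices; here there are 4.

No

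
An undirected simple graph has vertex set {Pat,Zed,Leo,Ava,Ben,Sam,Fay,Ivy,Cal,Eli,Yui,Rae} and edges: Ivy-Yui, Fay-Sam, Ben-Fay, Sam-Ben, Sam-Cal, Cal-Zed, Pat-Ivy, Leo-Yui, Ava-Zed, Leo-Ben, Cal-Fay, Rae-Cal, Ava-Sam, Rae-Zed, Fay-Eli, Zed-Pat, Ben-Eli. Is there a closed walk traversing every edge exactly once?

Degrees: Pat:2, Zed:4, Leo:2, Ava:2, Ben:4, Sam:4, Fay:4, Ivy:2, Cal:4, Eli:2, Yui:2, Rae:2
Every vertex has even degree and the edges form a single connected piece, so an Eulerian circuit exists.

Yes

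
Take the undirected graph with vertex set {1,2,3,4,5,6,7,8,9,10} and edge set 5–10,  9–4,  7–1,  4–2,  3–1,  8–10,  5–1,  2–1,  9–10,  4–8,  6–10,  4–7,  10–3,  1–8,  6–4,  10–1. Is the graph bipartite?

The cycle 5-1-10-5 has length 3, which is odd, so the graph is not bipartite.

No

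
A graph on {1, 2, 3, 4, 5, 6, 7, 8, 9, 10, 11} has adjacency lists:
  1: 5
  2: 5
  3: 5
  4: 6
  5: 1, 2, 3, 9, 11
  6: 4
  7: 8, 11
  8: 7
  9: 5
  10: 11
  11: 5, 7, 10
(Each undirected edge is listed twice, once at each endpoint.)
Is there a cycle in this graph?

The graph has 11 vertices, 9 edges, and 2 connected components.
Since 9 = 11 - 2, the graph is a forest and contains no cycle.

No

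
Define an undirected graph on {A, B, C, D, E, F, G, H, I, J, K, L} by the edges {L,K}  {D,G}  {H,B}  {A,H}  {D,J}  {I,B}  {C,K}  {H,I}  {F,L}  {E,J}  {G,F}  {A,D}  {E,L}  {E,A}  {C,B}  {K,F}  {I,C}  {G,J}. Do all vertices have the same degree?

Degrees: A:3, B:3, C:3, D:3, E:3, F:3, G:3, H:3, I:3, J:3, K:3, L:3
All degrees equal 3; the graph is regular.

Yes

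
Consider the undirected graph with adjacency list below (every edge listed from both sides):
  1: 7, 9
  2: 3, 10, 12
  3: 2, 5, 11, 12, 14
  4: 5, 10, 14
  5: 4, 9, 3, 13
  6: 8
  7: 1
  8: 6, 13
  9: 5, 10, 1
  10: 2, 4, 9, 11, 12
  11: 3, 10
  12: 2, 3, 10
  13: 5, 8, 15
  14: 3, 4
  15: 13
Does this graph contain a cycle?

|V| = 15, |E| = 20, number of components = 1.
One cycle is 5-4-14-3-5.

Yes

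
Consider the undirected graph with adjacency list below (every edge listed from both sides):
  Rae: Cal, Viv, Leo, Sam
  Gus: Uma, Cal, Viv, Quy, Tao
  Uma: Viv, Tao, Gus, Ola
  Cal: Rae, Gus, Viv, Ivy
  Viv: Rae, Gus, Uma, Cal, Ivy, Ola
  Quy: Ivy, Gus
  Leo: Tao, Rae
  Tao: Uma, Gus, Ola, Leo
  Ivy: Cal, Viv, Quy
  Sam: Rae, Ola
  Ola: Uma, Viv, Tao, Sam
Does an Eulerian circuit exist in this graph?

No

Degrees: Rae:4, Gus:5, Uma:4, Cal:4, Viv:6, Quy:2, Leo:2, Tao:4, Ivy:3, Sam:2, Ola:4
Gus, Ivy have odd degree; an Eulerian circuit needs every degree to be even, so none exists.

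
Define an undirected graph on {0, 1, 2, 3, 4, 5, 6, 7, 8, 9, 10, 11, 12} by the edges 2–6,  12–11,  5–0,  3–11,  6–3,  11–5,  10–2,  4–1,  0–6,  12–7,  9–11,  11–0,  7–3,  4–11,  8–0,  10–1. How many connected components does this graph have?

1

Component: {0, 1, 2, 3, 4, 5, 6, 7, 8, 9, 10, 11, 12}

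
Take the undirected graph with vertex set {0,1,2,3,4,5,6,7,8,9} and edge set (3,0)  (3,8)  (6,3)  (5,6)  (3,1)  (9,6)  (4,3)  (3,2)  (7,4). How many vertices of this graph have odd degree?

8

Degrees: 0:1, 1:1, 2:1, 3:6, 4:2, 5:1, 6:3, 7:1, 8:1, 9:1
Odd-degree vertices: 0, 1, 2, 5, 6, 7, 8, 9.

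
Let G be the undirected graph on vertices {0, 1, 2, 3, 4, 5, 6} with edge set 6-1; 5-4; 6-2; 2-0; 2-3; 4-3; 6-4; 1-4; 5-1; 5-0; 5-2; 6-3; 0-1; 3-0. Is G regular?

Degrees: 0:4, 1:4, 2:4, 3:4, 4:4, 5:4, 6:4
All degrees equal 4; the graph is regular.

Yes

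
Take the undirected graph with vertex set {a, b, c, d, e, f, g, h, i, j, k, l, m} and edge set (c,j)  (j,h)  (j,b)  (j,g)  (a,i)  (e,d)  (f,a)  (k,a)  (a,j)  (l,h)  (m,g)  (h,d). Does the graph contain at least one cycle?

No

|V| = 13, |E| = 12, number of components = 1.
A forest on 13 vertices with 1 component has exactly 12 edges, which matches — so no cycle.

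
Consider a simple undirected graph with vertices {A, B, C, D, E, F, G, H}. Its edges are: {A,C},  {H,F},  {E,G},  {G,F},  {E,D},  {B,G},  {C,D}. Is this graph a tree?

Yes

|V| = 8, |E| = 7.
It is connected with exactly 7 edges, hence acyclic — it is a tree.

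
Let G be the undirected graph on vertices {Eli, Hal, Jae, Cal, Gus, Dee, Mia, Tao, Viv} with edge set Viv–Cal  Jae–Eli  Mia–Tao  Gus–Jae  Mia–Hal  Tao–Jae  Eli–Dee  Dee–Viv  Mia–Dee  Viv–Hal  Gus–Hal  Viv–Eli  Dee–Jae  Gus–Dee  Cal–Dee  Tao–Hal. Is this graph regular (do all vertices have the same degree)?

No

Degrees: Eli:3, Hal:4, Jae:4, Cal:2, Gus:3, Dee:6, Mia:3, Tao:3, Viv:4
Vertex Cal has degree 2 while Dee has degree 6, so the graph is not regular.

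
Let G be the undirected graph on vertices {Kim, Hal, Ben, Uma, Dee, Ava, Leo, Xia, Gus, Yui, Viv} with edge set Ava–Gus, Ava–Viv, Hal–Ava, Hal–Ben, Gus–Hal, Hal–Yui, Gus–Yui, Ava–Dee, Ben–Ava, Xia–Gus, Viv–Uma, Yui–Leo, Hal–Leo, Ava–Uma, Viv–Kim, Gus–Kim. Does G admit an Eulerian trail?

No

Degrees: Kim:2, Hal:5, Ben:2, Uma:2, Dee:1, Ava:6, Leo:2, Xia:1, Gus:5, Yui:3, Viv:3
Odd-degree vertices: Hal, Dee, Xia, Gus, Yui, Viv (6 total).
With 6 odd-degree vertices (more than two), no single trail can use every edge.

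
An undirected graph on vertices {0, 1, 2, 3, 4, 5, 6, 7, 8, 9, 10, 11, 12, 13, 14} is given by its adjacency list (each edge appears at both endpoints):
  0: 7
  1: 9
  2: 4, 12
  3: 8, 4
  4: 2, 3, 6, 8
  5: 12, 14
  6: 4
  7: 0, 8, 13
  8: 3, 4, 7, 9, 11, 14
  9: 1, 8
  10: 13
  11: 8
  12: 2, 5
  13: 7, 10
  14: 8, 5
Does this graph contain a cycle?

|V| = 15, |E| = 16, number of components = 1.
One cycle is 8-3-4-8.

Yes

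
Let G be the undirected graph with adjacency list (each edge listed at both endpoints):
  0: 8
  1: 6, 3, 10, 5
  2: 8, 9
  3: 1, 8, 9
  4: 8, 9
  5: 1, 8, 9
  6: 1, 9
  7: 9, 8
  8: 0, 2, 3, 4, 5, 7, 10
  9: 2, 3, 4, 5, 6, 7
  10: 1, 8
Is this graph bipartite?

Yes

Partition the vertices as {1, 8, 9} vs {0, 2, 3, 4, 5, 6, 7, 10}. Each listed edge has one endpoint in each part, so the graph is bipartite.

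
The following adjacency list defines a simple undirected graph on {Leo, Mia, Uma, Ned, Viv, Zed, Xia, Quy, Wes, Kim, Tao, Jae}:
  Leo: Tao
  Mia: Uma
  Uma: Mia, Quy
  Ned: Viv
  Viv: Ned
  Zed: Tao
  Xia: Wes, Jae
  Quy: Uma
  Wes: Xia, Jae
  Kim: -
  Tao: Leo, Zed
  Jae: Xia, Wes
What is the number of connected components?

5

Component: {Kim}
Component: {Ned, Viv}
Component: {Leo, Zed, Tao}
Component: {Mia, Uma, Quy}
Component: {Xia, Wes, Jae}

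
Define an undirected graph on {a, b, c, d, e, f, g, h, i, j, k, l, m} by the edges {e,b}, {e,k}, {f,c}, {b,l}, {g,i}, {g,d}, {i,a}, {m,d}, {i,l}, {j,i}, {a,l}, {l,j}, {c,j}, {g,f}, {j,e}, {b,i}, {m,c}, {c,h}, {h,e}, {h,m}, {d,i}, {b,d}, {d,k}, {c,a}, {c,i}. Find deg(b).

Neighbors of b: d, e, i, l.

4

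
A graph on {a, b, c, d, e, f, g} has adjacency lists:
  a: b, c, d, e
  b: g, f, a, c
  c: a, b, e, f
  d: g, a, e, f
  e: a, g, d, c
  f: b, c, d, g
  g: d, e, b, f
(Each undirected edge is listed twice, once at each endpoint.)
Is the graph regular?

Degrees: a:4, b:4, c:4, d:4, e:4, f:4, g:4
All degrees equal 4; the graph is regular.

Yes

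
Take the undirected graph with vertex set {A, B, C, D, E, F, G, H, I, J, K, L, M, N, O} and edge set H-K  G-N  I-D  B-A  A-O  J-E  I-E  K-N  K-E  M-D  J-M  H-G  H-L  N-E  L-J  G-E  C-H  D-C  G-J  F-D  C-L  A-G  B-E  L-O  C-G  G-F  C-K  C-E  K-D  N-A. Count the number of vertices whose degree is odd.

Degrees: A:4, B:2, C:6, D:5, E:7, F:2, G:7, H:4, I:2, J:4, K:5, L:4, M:2, N:4, O:2
Odd-degree vertices: D, E, G, K.

4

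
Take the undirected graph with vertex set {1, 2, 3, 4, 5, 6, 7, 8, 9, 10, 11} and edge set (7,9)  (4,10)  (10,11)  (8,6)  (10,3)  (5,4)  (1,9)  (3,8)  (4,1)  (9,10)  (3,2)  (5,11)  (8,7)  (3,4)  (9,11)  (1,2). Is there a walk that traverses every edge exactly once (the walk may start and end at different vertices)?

Degrees: 1:3, 2:2, 3:4, 4:4, 5:2, 6:1, 7:2, 8:3, 9:4, 10:4, 11:3
Odd-degree vertices: 1, 6, 8, 11 (4 total).
With 4 odd-degree vertices (more than two), no single trail can use every edge.

No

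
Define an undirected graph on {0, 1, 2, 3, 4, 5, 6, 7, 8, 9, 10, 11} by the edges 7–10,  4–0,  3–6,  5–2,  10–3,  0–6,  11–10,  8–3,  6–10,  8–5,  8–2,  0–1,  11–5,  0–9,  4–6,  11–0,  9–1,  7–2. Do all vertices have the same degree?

Degrees: 0:5, 1:2, 2:3, 3:3, 4:2, 5:3, 6:4, 7:2, 8:3, 9:2, 10:4, 11:3
Vertex 1 has degree 2 while 0 has degree 5, so the graph is not regular.

No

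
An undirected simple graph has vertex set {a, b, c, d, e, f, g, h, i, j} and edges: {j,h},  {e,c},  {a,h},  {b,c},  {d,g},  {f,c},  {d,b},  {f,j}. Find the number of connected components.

2

Component: {i}
Component: {a, b, c, d, e, f, g, h, j}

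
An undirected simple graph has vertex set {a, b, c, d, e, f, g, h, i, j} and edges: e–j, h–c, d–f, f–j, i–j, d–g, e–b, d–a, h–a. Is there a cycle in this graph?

No

The graph has 10 vertices, 9 edges, and 1 connected component.
Since 9 = 10 - 1, the graph is a forest and contains no cycle.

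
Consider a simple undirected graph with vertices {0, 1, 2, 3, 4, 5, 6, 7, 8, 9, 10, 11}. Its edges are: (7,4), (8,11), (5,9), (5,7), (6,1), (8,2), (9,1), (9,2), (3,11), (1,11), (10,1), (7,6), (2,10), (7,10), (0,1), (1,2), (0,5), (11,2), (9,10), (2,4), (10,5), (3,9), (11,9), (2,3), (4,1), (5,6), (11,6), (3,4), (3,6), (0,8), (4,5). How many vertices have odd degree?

8

Degrees: 0:3, 1:7, 2:7, 3:5, 4:5, 5:6, 6:5, 7:4, 8:3, 9:6, 10:5, 11:6
Odd-degree vertices: 0, 1, 2, 3, 4, 6, 8, 10.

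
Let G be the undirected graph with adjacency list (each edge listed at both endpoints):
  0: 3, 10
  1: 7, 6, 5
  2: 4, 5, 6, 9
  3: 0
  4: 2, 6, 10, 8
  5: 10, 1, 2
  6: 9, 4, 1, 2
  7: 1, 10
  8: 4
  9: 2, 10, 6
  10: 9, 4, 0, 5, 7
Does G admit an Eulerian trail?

No

Degrees: 0:2, 1:3, 2:4, 3:1, 4:4, 5:3, 6:4, 7:2, 8:1, 9:3, 10:5
Odd-degree vertices: 1, 3, 5, 8, 9, 10 (6 total).
An Eulerian trail requires 0 or 2 odd-degree vertices; here there are 6.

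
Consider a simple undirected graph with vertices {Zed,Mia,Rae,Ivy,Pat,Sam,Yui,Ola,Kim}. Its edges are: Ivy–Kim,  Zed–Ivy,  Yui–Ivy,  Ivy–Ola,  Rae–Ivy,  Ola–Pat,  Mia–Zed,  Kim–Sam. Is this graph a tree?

|V| = 9, |E| = 8.
Connected and |E| = |V| - 1, which characterizes a tree.

Yes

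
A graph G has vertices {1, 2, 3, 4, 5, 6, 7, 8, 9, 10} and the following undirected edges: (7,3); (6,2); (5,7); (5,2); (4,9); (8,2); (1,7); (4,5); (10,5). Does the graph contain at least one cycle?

No

|V| = 10, |E| = 9, number of components = 1.
Since 9 = 10 - 1, the graph is a forest and contains no cycle.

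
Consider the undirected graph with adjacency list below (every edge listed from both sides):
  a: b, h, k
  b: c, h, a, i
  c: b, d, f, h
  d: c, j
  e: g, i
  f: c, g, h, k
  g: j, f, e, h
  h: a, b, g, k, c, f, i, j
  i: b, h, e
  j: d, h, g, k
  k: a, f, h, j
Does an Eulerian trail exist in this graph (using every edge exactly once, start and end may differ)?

Yes

Degrees: a:3, b:4, c:4, d:2, e:2, f:4, g:4, h:8, i:3, j:4, k:4
Odd-degree vertices: a, i (2 total).
With 2 odd-degree vertices and all edges in one connected piece, an Eulerian trail exists (from a to i).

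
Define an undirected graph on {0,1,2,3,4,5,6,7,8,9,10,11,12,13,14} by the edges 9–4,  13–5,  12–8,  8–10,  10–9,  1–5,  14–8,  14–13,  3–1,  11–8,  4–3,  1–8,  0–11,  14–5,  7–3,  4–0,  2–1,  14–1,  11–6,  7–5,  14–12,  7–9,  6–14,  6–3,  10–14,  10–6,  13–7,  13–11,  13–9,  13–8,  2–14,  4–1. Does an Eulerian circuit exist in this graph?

Yes

Degrees: 0:2, 1:6, 2:2, 3:4, 4:4, 5:4, 6:4, 7:4, 8:6, 9:4, 10:4, 11:4, 12:2, 13:6, 14:8
All degrees are even and the non-isolated vertices are connected — an Eulerian circuit exists.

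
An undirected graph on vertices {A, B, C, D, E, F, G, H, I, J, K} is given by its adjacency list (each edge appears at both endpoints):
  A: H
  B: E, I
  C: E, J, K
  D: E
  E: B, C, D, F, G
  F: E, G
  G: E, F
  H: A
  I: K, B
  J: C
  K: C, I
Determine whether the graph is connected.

Component: {A, H}
Component: {B, C, D, E, F, G, I, J, K}
No edge joins these 2 groups, so the graph is disconnected.

No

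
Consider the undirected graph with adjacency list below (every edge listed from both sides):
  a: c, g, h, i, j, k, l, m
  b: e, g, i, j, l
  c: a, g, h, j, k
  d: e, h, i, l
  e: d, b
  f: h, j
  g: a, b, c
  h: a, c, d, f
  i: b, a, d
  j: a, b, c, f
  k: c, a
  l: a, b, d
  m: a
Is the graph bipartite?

No

The cycle h-c-a-h has length 3, which is odd, so the graph is not bipartite.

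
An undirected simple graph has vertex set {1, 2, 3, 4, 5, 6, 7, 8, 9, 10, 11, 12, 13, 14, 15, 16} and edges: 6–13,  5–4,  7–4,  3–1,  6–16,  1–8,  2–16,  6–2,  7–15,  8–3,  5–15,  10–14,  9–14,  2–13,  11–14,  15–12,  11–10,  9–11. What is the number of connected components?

4

Component: {1, 3, 8}
Component: {2, 6, 13, 16}
Component: {9, 10, 11, 14}
Component: {4, 5, 7, 12, 15}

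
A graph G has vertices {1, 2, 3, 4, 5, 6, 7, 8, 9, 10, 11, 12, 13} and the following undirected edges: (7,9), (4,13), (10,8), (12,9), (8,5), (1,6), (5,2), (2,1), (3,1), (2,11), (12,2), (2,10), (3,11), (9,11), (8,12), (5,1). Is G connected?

Component: {4, 13}
Component: {1, 2, 3, 5, 6, 7, 8, 9, 10, 11, 12}
There are 2 separate components, so the graph is not connected.

No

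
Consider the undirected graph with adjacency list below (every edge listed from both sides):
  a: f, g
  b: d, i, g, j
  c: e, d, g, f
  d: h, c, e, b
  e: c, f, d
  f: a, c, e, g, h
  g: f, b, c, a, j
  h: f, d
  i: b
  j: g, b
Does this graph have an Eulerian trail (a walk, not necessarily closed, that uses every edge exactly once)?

Degrees: a:2, b:4, c:4, d:4, e:3, f:5, g:5, h:2, i:1, j:2
Odd-degree vertices: e, f, g, i (4 total).
With 4 odd-degree vertices (more than two), no single trail can use every edge.

No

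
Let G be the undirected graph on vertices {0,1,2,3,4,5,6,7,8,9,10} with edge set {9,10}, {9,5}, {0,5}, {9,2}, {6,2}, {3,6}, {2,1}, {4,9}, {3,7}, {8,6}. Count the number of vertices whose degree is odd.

8

Degrees: 0:1, 1:1, 2:3, 3:2, 4:1, 5:2, 6:3, 7:1, 8:1, 9:4, 10:1
Odd-degree vertices: 0, 1, 2, 4, 6, 7, 8, 10.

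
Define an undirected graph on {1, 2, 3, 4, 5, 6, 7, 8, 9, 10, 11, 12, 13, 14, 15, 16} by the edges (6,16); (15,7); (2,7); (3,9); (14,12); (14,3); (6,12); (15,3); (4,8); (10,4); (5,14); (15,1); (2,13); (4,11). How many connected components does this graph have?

2

Component: {4, 8, 10, 11}
Component: {1, 2, 3, 5, 6, 7, 9, 12, 13, 14, 15, 16}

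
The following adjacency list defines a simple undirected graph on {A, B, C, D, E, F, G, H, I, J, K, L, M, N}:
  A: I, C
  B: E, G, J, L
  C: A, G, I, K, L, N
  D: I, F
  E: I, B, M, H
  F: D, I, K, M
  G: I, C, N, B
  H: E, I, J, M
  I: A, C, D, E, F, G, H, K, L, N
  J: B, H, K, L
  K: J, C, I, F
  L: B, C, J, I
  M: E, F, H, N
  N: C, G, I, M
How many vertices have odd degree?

Degrees: A:2, B:4, C:6, D:2, E:4, F:4, G:4, H:4, I:10, J:4, K:4, L:4, M:4, N:4
Odd-degree vertices: none.

0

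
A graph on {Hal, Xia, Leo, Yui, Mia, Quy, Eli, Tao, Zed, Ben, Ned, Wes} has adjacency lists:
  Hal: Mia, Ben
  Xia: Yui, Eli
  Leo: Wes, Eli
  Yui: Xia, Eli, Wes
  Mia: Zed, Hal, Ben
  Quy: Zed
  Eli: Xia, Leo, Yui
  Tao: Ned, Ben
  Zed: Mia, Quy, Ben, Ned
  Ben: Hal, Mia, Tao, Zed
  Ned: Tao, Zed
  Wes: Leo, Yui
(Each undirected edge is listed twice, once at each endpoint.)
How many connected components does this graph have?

Component: {Xia, Leo, Yui, Eli, Wes}
Component: {Hal, Mia, Quy, Tao, Zed, Ben, Ned}

2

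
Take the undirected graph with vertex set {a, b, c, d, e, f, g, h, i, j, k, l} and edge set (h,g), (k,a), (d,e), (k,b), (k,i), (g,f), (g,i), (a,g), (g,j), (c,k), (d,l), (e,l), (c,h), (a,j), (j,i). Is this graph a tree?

|V| = 12, |E| = 15.
It is not connected, so it is not a tree.

No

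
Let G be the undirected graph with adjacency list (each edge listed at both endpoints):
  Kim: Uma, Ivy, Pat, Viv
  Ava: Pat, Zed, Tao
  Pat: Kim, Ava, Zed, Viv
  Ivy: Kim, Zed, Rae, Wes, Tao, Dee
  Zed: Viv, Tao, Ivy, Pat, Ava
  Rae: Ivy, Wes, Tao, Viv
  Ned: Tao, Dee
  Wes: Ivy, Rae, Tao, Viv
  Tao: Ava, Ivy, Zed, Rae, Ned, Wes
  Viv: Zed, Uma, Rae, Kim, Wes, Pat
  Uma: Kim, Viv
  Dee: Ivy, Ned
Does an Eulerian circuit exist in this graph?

No

Degrees: Kim:4, Ava:3, Pat:4, Ivy:6, Zed:5, Rae:4, Ned:2, Wes:4, Tao:6, Viv:6, Uma:2, Dee:2
Vertices with odd degree: Ava, Zed. An Eulerian circuit requires all degrees even.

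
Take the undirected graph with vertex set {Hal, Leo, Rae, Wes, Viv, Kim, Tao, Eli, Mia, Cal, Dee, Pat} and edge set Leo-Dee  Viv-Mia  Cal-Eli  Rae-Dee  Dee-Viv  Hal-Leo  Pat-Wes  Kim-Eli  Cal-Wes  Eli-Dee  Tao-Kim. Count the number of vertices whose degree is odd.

Degrees: Hal:1, Leo:2, Rae:1, Wes:2, Viv:2, Kim:2, Tao:1, Eli:3, Mia:1, Cal:2, Dee:4, Pat:1
Odd-degree vertices: Hal, Rae, Tao, Eli, Mia, Pat.

6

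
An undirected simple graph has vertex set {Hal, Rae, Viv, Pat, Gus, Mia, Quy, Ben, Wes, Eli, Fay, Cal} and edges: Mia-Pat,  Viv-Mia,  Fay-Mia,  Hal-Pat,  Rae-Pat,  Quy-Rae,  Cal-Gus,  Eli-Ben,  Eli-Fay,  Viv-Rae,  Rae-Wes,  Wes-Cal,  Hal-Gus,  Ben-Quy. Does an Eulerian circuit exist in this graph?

Degrees: Hal:2, Rae:4, Viv:2, Pat:3, Gus:2, Mia:3, Quy:2, Ben:2, Wes:2, Eli:2, Fay:2, Cal:2
Pat, Mia have odd degree; an Eulerian circuit needs every degree to be even, so none exists.

No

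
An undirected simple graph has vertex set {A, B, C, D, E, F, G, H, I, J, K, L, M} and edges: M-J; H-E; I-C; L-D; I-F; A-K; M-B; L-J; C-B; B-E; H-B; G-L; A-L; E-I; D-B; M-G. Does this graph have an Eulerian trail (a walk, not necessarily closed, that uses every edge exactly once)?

Degrees: A:2, B:5, C:2, D:2, E:3, F:1, G:2, H:2, I:3, J:2, K:1, L:4, M:3
Odd-degree vertices: B, E, F, I, K, M (6 total).
An Eulerian trail requires 0 or 2 odd-degree vertices; here there are 6.

No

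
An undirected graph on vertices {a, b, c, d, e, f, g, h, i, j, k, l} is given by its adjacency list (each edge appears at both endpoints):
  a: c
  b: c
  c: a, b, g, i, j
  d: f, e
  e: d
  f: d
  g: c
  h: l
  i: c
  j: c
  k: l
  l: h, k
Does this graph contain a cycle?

No

|V| = 12, |E| = 9, number of components = 3.
A forest on 12 vertices with 3 components has exactly 9 edges, which matches — so no cycle.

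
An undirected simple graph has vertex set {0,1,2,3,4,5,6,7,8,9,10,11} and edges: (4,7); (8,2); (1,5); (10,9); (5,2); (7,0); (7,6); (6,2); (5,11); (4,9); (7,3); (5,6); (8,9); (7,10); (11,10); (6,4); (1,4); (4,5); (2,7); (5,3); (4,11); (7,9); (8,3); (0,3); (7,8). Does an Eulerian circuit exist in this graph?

Degrees: 0:2, 1:2, 2:4, 3:4, 4:6, 5:6, 6:4, 7:8, 8:4, 9:4, 10:3, 11:3
Vertices with odd degree: 10, 11. An Eulerian circuit requires all degrees even.

No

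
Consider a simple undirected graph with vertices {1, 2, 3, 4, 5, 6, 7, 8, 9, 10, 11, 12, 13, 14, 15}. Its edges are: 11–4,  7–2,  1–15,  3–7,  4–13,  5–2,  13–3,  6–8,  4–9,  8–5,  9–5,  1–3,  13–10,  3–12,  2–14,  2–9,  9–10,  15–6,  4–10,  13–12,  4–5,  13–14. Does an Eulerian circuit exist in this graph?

No

Degrees: 1:2, 2:4, 3:4, 4:5, 5:4, 6:2, 7:2, 8:2, 9:4, 10:3, 11:1, 12:2, 13:5, 14:2, 15:2
4, 10, 11, 13 have odd degree; an Eulerian circuit needs every degree to be even, so none exists.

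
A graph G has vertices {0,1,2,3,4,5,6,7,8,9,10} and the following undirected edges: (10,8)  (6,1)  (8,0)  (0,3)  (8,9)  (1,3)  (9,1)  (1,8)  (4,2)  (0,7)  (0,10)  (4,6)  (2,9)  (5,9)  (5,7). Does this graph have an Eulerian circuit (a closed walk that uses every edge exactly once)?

Degrees: 0:4, 1:4, 2:2, 3:2, 4:2, 5:2, 6:2, 7:2, 8:4, 9:4, 10:2
All degrees are even and the non-isolated vertices are connected — an Eulerian circuit exists.

Yes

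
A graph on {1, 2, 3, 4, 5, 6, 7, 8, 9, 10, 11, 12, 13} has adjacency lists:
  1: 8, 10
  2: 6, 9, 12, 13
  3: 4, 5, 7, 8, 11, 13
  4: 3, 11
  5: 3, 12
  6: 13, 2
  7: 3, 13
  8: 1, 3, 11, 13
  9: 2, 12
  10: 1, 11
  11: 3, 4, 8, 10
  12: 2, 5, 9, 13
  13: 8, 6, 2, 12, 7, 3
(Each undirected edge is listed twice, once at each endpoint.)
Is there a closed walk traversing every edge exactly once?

Yes

Degrees: 1:2, 2:4, 3:6, 4:2, 5:2, 6:2, 7:2, 8:4, 9:2, 10:2, 11:4, 12:4, 13:6
Every vertex has even degree and the edges form a single connected piece, so an Eulerian circuit exists.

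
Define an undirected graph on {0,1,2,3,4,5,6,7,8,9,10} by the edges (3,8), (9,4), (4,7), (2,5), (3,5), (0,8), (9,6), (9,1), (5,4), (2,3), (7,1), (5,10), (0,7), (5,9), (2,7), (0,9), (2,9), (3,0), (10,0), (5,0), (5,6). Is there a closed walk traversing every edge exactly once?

No

Degrees: 0:6, 1:2, 2:4, 3:4, 4:3, 5:7, 6:2, 7:4, 8:2, 9:6, 10:2
4, 5 have odd degree; an Eulerian circuit needs every degree to be even, so none exists.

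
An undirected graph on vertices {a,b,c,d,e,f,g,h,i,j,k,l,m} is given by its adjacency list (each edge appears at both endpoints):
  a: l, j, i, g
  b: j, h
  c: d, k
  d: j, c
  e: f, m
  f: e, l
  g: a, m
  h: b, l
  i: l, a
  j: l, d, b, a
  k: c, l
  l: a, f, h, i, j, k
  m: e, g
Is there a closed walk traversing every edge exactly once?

Degrees: a:4, b:2, c:2, d:2, e:2, f:2, g:2, h:2, i:2, j:4, k:2, l:6, m:2
Every vertex has even degree and the edges form a single connected piece, so an Eulerian circuit exists.

Yes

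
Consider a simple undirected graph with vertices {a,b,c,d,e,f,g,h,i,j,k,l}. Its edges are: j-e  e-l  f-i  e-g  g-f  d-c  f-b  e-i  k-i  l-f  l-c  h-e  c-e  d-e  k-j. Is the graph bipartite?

No

c-e-l-c is an odd cycle (length 3), and a bipartite graph can contain only even cycles.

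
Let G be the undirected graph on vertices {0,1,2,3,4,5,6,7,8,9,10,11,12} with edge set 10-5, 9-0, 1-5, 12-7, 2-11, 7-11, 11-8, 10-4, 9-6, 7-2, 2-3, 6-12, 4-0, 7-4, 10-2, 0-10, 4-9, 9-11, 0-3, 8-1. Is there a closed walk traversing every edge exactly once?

Degrees: 0:4, 1:2, 2:4, 3:2, 4:4, 5:2, 6:2, 7:4, 8:2, 9:4, 10:4, 11:4, 12:2
Every vertex has even degree and the edges form a single connected piece, so an Eulerian circuit exists.

Yes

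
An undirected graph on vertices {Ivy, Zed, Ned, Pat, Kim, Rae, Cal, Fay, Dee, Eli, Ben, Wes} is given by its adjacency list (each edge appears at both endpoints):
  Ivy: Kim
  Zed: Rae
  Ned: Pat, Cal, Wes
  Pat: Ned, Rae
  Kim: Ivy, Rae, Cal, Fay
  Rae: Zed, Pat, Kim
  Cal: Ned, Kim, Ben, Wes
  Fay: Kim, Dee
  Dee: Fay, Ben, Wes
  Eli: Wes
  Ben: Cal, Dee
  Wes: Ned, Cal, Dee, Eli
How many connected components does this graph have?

Component: {Ivy, Zed, Ned, Pat, Kim, Rae, Cal, Fay, Dee, Eli, Ben, Wes}

1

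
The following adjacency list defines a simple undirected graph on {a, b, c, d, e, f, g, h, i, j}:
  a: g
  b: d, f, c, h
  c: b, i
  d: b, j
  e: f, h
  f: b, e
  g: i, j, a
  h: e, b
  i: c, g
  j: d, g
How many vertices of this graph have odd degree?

Degrees: a:1, b:4, c:2, d:2, e:2, f:2, g:3, h:2, i:2, j:2
Odd-degree vertices: a, g.

2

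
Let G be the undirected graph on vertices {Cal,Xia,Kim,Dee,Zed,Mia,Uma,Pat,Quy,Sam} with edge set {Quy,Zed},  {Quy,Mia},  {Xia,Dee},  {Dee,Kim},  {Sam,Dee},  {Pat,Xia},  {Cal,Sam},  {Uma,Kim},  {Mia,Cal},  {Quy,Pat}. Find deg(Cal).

Neighbors of Cal: Mia, Sam.

2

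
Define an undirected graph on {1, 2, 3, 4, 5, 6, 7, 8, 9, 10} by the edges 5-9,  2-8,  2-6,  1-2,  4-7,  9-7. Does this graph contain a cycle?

No

The graph has 10 vertices, 6 edges, and 4 connected components.
A forest on 10 vertices with 4 components has exactly 6 edges, which matches — so no cycle.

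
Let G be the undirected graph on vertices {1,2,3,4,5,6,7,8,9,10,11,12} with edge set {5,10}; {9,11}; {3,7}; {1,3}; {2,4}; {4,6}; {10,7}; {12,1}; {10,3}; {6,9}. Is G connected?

Component: {8}
Component: {2, 4, 6, 9, 11}
Component: {1, 3, 5, 7, 10, 12}
No edge joins these 3 groups, so the graph is disconnected.

No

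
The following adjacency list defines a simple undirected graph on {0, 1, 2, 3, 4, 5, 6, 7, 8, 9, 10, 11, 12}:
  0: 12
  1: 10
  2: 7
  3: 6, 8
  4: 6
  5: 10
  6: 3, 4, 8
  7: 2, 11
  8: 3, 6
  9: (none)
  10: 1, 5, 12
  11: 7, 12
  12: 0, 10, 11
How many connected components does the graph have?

Component: {9}
Component: {3, 4, 6, 8}
Component: {0, 1, 2, 5, 7, 10, 11, 12}

3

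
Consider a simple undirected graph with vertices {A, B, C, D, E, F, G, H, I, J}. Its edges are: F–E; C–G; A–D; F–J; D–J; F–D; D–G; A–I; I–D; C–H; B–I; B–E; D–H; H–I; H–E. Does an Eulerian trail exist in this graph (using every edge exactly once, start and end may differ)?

Degrees: A:2, B:2, C:2, D:6, E:3, F:3, G:2, H:4, I:4, J:2
Odd-degree vertices: E, F (2 total).
The non-isolated vertices are connected and exactly 2 have odd degree, so an Eulerian trail exists (from E to F).

Yes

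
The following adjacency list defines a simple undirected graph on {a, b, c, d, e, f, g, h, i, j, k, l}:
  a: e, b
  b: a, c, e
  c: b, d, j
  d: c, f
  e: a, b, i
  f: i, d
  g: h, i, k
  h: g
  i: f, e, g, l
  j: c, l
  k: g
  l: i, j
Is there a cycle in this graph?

Yes

|V| = 12, |E| = 14, number of components = 1.
One cycle is i-l-j-c-d-f-i.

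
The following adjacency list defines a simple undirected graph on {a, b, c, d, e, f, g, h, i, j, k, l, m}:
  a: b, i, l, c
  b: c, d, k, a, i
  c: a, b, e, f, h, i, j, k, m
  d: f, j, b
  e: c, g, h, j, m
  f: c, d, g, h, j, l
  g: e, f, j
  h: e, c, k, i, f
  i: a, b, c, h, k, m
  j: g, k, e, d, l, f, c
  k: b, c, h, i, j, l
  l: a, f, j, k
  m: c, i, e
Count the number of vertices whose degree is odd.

Degrees: a:4, b:5, c:9, d:3, e:5, f:6, g:3, h:5, i:6, j:7, k:6, l:4, m:3
Odd-degree vertices: b, c, d, e, g, h, j, m.

8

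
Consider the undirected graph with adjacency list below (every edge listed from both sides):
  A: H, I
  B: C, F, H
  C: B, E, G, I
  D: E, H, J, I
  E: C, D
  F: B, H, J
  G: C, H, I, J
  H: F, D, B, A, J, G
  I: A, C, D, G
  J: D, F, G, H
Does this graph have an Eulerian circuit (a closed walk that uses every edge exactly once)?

No

Degrees: A:2, B:3, C:4, D:4, E:2, F:3, G:4, H:6, I:4, J:4
B, F have odd degree; an Eulerian circuit needs every degree to be even, so none exists.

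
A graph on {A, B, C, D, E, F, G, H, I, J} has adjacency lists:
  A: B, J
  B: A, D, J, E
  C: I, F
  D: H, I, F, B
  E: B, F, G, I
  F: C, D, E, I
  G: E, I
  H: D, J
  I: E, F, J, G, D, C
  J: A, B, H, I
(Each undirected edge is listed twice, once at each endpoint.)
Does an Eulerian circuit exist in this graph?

Degrees: A:2, B:4, C:2, D:4, E:4, F:4, G:2, H:2, I:6, J:4
Every vertex has even degree and the edges form a single connected piece, so an Eulerian circuit exists.

Yes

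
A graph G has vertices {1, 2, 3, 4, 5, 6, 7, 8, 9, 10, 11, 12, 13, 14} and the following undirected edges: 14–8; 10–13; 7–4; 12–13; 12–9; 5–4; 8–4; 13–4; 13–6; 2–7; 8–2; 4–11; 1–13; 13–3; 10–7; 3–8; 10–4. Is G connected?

Starting from 1 and exploring outward reaches every vertex (1, 13, 4, 10, 6, 3, 12, 8, 5, 11, 7, 9, 2, 14); the graph is connected.

Yes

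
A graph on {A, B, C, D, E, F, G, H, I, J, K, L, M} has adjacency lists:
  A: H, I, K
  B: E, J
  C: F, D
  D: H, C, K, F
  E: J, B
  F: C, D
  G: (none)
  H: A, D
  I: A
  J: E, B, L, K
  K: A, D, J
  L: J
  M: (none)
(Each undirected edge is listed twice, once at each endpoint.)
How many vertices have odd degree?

4

Degrees: A:3, B:2, C:2, D:4, E:2, F:2, G:0, H:2, I:1, J:4, K:3, L:1, M:0
Odd-degree vertices: A, I, K, L.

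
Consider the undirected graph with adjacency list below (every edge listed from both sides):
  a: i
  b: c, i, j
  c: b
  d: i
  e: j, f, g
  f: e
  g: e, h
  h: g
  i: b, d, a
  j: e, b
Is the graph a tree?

Yes

The graph has 10 vertices and 9 edges.
Connected and |E| = |V| - 1, which characterizes a tree.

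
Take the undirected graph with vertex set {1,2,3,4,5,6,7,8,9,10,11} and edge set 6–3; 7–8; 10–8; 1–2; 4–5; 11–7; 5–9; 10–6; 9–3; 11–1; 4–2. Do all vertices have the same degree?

Degrees: 1:2, 2:2, 3:2, 4:2, 5:2, 6:2, 7:2, 8:2, 9:2, 10:2, 11:2
Every vertex has degree 2, so the graph is 2-regular.

Yes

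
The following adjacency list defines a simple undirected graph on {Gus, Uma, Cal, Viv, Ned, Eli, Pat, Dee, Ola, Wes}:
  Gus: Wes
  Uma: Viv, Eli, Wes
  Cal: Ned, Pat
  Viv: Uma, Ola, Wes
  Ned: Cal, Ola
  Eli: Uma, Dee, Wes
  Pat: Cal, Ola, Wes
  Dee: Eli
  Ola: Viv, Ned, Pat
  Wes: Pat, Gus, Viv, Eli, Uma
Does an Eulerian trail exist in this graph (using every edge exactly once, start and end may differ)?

Degrees: Gus:1, Uma:3, Cal:2, Viv:3, Ned:2, Eli:3, Pat:3, Dee:1, Ola:3, Wes:5
Odd-degree vertices: Gus, Uma, Viv, Eli, Pat, Dee, Ola, Wes (8 total).
With 8 odd-degree vertices (more than two), no single trail can use every edge.

No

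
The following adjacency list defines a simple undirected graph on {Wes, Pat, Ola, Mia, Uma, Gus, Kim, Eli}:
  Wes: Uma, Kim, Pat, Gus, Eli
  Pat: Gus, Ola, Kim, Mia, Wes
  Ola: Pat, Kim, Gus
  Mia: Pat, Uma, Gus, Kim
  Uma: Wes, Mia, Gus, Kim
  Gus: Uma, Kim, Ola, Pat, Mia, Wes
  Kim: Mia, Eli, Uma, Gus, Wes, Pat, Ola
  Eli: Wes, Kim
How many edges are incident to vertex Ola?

3

Neighbors of Ola: Pat, Gus, Kim.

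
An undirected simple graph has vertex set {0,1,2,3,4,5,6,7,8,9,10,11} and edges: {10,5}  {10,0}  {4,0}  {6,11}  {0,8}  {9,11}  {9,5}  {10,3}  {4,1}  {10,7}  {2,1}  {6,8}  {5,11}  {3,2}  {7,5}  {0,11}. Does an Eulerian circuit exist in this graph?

Yes

Degrees: 0:4, 1:2, 2:2, 3:2, 4:2, 5:4, 6:2, 7:2, 8:2, 9:2, 10:4, 11:4
Every vertex has even degree and the edges form a single connected piece, so an Eulerian circuit exists.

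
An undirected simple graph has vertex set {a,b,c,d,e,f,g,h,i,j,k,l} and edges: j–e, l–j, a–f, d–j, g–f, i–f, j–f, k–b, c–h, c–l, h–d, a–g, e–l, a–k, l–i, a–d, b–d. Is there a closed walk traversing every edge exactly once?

Yes

Degrees: a:4, b:2, c:2, d:4, e:2, f:4, g:2, h:2, i:2, j:4, k:2, l:4
All degrees are even and the non-isolated vertices are connected — an Eulerian circuit exists.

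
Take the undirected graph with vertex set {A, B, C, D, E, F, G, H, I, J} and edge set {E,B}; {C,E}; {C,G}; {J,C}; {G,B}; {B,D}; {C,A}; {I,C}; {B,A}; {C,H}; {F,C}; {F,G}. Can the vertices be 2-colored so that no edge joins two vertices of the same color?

The cycle G-F-C-G has length 3, which is odd, so the graph is not bipartite.

No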